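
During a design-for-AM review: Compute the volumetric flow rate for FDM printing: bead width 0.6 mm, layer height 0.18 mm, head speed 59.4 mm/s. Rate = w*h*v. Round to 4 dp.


Rate = 0.6 * 0.18 * 59.4 = 6.4152 mm^3/s


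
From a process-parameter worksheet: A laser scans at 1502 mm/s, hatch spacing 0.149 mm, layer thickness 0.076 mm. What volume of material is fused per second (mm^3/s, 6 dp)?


Rate = 1502 * 0.149 * 0.076 = 17.008648 mm^3/s


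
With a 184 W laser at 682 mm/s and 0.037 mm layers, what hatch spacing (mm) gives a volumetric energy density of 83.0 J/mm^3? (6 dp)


h = 184 / (83.0*682*0.037) = 0.087852 mm


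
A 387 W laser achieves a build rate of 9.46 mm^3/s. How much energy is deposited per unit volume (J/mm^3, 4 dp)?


SE = 387 / 9.46 = 40.9091 J/mm^3


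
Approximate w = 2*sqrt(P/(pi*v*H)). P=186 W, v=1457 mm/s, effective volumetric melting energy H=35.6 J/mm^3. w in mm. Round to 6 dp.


w = 2*sqrt(186/(pi*1457*35.6)) = 0.06757 mm


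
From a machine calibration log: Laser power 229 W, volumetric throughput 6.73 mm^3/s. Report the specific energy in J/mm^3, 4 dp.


SE = 229 / 6.73 = 34.0267 J/mm^3


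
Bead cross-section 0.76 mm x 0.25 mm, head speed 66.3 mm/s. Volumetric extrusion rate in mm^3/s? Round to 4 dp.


Rate = 0.76 * 0.25 * 66.3 = 12.597 mm^3/s


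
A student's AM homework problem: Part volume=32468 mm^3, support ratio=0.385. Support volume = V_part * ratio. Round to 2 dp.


V_support = 32468 * 0.385 = 12500.18 mm^3


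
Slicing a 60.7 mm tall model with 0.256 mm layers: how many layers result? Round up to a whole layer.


Layers = ceil(60.7/0.256) = 238


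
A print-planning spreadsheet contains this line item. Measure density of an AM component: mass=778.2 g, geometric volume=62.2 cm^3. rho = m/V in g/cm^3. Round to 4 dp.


rho = 778.2 / 62.2 = 12.5113 g/cm^3


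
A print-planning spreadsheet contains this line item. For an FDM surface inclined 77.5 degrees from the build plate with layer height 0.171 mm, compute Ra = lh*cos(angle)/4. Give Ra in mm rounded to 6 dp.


Ra = 0.171 * cos(77.5) / 4 = 0.009253 mm


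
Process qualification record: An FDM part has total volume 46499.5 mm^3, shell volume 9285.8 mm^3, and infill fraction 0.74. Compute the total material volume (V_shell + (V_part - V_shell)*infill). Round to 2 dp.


V_infill = (46499.5 - 9285.8) * 0.74 = 27538.14
V_total = 9285.8 + 27538.14 = 36823.94 mm^3


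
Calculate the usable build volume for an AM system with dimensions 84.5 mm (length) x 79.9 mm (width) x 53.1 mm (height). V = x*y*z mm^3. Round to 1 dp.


V = 84.5 * 79.9 * 53.1 = 358507.3 mm^3


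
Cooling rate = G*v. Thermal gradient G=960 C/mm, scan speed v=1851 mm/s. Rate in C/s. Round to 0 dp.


CR = 960 * 1851 = 1776960 C/s


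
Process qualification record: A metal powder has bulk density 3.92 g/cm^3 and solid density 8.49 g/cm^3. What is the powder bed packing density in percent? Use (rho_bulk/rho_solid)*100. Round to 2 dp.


Packing = (3.92/8.49)*100 = 46.17 %


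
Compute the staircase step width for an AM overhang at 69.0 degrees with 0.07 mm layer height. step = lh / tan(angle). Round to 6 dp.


step = 0.07 / tan(69.0) = 0.02687 mm


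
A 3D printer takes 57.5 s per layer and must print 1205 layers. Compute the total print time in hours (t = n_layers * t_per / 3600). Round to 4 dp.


t = 1205 * 57.5 / 3600 = 19.2465 hrs


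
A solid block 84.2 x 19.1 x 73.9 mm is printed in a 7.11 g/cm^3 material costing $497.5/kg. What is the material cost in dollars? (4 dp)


V = 84.2 * 19.1 * 73.9 = 118847.458 mm^3 = 118.847458 cm^3
Mass = 118.847458 * 7.11 / 1000 = 0.84500543 kg
Cost = 0.84500543 * 497.5 = 420.3902 $


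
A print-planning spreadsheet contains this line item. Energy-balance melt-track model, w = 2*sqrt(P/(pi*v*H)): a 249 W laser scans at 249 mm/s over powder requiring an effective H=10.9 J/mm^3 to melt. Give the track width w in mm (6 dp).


w = 2*sqrt(249/(pi*249*10.9)) = 0.341776 mm


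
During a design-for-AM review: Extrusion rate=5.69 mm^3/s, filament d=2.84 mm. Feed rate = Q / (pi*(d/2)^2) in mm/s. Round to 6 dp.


A = pi*(2.84/2)^2 = 6.334707
v = 5.69 / 6.334707 = 0.898226 mm/s


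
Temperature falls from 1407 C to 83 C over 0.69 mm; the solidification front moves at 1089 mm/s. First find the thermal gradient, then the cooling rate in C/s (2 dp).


G = (1407-83)/0.69 = 1918.84057971 C/mm
CR = 1918.84057971 * 1089 = 2089617.39 C/s


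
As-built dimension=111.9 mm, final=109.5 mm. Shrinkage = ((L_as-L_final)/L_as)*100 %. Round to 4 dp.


Shrinkage = ((111.9-109.5)/111.9)*100 = 2.1448 %


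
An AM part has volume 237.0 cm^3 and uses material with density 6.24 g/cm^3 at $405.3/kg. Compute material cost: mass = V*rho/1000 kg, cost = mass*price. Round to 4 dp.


Mass = 237.0*6.24/1000 = 1.47888 kg
Cost = 1.47888 * 405.3 = 599.3901 $


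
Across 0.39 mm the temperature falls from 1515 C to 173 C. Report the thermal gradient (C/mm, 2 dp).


G = (1515-173)/0.39 = 3441.03 C/mm


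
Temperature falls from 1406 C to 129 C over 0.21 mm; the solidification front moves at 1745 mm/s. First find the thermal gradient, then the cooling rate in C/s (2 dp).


G = (1406-129)/0.21 = 6080.95238095 C/mm
CR = 6080.95238095 * 1745 = 10611261.9 C/s


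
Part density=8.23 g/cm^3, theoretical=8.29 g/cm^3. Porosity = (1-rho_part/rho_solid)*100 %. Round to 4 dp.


Porosity = (1-8.23/8.29)*100 = 0.7238 %


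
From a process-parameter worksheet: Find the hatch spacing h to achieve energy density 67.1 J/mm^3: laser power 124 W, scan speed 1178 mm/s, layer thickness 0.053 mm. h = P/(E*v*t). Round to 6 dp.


h = 124 / (67.1*1178*0.053) = 0.029599 mm


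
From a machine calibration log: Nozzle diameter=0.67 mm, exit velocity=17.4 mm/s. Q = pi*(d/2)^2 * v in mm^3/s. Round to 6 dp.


A = pi*(0.67/2)^2 = 0.35256524 mm^2
Q = 0.35256524 * 17.4 = 6.134635 mm^3/s


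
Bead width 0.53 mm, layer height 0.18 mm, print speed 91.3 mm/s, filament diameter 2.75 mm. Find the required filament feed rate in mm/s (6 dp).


Q = 0.53 * 0.18 * 91.3 = 8.71002 mm^3/s
A_fil = pi*(2.75/2)^2 = 5.93957361 mm^2
v_feed = 8.71002 / 5.93957361 = 1.466439 mm/s


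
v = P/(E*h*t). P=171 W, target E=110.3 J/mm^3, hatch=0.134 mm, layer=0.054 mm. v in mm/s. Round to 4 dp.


v = 171 / (110.3*0.134*0.054) = 214.2506 mm/s


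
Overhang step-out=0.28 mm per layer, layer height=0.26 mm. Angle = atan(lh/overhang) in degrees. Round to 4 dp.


angle = atan(0.26/0.28) = 42.8789 degrees


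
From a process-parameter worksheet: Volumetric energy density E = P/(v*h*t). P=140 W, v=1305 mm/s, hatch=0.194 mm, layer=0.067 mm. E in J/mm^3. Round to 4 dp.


E = 140 / (1305*0.194*0.067) = 8.2536 J/mm^3


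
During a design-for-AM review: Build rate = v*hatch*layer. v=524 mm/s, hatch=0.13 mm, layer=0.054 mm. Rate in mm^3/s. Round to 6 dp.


Rate = 524 * 0.13 * 0.054 = 3.67848 mm^3/s


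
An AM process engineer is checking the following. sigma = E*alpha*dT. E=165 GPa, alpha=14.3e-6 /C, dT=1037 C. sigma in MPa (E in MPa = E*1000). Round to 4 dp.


sigma = 165*1000 * 14.3e-6 * 1037 = 2446.8015 MPa


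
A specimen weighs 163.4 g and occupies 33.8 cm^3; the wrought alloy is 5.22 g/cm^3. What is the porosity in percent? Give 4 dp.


rho_part = 163.4 / 33.8 = 4.83431953 g/cm^3
Porosity = (1 - 4.83431953/5.22)*100 = 7.3885 %


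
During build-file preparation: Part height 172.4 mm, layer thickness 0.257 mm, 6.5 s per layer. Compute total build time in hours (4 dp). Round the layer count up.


Layers = ceil(172.4/0.257) = 671
t = 671 * 6.5 / 3600 = 1.2115 hrs


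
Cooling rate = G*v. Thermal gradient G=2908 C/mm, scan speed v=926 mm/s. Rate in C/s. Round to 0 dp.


CR = 2908 * 926 = 2692808 C/s


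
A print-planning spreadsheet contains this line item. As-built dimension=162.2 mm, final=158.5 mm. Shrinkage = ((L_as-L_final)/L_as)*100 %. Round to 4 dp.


Shrinkage = ((162.2-158.5)/162.2)*100 = 2.2811 %


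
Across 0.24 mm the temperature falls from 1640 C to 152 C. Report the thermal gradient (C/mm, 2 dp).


G = (1640-152)/0.24 = 6200.0 C/mm


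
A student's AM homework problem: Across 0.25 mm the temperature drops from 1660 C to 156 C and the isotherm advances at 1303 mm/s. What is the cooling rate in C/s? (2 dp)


G = (1660-156)/0.25 = 6016.0 C/mm
CR = 6016.0 * 1303 = 7838848.0 C/s


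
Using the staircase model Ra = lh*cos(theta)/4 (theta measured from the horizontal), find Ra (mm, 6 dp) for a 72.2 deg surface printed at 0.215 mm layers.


Ra = 0.215 * cos(72.2) / 4 = 0.016431 mm


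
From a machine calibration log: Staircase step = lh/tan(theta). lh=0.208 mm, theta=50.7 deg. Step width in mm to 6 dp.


step = 0.208 / tan(50.7) = 0.170246 mm


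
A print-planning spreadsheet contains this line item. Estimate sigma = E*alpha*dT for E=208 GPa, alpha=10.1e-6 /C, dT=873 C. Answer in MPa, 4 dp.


sigma = 208*1000 * 10.1e-6 * 873 = 1833.9984 MPa


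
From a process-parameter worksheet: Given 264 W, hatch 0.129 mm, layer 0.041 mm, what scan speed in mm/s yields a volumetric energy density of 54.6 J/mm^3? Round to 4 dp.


v = 264 / (54.6*0.129*0.041) = 914.1926 mm/s


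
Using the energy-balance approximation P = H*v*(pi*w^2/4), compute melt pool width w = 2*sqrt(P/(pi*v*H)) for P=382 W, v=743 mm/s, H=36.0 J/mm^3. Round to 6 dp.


w = 2*sqrt(382/(pi*743*36.0)) = 0.134847 mm


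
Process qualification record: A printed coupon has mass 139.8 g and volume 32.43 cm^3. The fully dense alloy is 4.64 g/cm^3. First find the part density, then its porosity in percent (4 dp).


rho_part = 139.8 / 32.43 = 4.31082331 g/cm^3
Porosity = (1 - 4.31082331/4.64)*100 = 7.0943 %


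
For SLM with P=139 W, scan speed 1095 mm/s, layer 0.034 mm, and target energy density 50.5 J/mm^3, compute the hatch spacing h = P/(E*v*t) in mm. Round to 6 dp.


h = 139 / (50.5*1095*0.034) = 0.073932 mm


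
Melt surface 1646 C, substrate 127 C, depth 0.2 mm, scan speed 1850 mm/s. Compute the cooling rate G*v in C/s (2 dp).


G = (1646-127)/0.2 = 7595.0 C/mm
CR = 7595.0 * 1850 = 14050750.0 C/s


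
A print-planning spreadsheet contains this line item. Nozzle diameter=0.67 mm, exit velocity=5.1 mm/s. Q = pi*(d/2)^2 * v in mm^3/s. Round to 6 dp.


A = pi*(0.67/2)^2 = 0.35256524 mm^2
Q = 0.35256524 * 5.1 = 1.798083 mm^3/s


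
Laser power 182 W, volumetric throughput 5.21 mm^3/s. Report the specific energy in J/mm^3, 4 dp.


SE = 182 / 5.21 = 34.9328 J/mm^3


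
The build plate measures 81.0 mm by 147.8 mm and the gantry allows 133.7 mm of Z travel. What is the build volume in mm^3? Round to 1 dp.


V = 81.0 * 147.8 * 133.7 = 1600629.7 mm^3


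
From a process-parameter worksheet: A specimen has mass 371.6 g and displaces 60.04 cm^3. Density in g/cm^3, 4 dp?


rho = 371.6 / 60.04 = 6.1892 g/cm^3


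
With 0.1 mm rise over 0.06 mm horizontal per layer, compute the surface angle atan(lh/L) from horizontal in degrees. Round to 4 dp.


angle = atan(0.1/0.06) = 59.0362 degrees


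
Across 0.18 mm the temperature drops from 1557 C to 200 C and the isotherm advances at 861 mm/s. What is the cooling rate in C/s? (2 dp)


G = (1557-200)/0.18 = 7538.88888889 C/mm
CR = 7538.88888889 * 861 = 6490983.33 C/s


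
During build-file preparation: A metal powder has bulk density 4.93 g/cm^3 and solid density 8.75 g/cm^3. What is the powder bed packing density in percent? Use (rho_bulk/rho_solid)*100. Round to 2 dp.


Packing = (4.93/8.75)*100 = 56.34 %


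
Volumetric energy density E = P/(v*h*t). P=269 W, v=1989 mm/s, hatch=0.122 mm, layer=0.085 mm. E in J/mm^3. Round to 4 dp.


E = 269 / (1989*0.122*0.085) = 13.0418 J/mm^3


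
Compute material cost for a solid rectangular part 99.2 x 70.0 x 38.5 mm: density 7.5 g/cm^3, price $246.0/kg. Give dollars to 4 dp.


V = 99.2 * 70.0 * 38.5 = 267344.0 mm^3 = 267.344 cm^3
Mass = 267.344 * 7.5 / 1000 = 2.00508 kg
Cost = 2.00508 * 246.0 = 493.2497 $


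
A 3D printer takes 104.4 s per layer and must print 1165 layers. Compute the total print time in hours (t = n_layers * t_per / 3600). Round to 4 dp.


t = 1165 * 104.4 / 3600 = 33.785 hrs


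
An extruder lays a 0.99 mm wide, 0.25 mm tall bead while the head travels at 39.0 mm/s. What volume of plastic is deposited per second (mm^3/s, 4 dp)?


Rate = 0.99 * 0.25 * 39.0 = 9.6525 mm^3/s


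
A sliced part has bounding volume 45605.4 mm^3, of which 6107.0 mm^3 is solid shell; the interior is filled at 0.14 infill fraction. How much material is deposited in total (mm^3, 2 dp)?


V_infill = (45605.4 - 6107.0) * 0.14 = 5529.78
V_total = 6107.0 + 5529.78 = 11636.78 mm^3


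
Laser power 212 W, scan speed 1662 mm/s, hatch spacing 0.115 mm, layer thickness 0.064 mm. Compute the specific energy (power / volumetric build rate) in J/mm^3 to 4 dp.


Build rate = 1662 * 0.115 * 0.064 = 12.23232 mm^3/s
SE = 212 / 12.23232 = 17.3311 J/mm^3


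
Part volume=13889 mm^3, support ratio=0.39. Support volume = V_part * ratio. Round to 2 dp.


V_support = 13889 * 0.39 = 5416.71 mm^3


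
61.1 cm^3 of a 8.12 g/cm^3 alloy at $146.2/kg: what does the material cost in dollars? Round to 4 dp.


Mass = 61.1*8.12/1000 = 0.496132 kg
Cost = 0.496132 * 146.2 = 72.5345 $


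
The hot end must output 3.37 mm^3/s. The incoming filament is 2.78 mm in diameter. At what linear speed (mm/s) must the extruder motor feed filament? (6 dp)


A = pi*(2.78/2)^2 = 6.069871
v = 3.37 / 6.069871 = 0.555201 mm/s


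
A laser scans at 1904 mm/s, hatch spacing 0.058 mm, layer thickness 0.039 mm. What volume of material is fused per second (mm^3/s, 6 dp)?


Rate = 1904 * 0.058 * 0.039 = 4.306848 mm^3/s


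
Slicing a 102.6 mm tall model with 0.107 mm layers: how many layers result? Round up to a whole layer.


Layers = ceil(102.6/0.107) = 959


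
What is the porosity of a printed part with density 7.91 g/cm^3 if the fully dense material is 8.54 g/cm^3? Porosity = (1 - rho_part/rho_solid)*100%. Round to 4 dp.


Porosity = (1-7.91/8.54)*100 = 7.377 %


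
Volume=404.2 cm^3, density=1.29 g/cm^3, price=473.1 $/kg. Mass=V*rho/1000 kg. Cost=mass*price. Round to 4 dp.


Mass = 404.2*1.29/1000 = 0.521418 kg
Cost = 0.521418 * 473.1 = 246.6829 $


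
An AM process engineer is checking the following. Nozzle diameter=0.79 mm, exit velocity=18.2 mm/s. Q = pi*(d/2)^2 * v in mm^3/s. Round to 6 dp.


A = pi*(0.79/2)^2 = 0.49016699 mm^2
Q = 0.49016699 * 18.2 = 8.921039 mm^3/s


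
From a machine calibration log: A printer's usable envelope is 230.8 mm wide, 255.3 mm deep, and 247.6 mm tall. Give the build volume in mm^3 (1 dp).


V = 230.8 * 255.3 * 247.6 = 14589394.2 mm^3


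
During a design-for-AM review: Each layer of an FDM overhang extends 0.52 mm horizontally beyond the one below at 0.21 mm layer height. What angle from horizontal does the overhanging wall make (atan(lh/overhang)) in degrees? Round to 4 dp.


angle = atan(0.21/0.52) = 21.9911 degrees


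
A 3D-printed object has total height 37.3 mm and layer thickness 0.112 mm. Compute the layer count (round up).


Layers = ceil(37.3/0.112) = 334


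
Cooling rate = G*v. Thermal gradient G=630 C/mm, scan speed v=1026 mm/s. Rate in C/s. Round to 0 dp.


CR = 630 * 1026 = 646380 C/s


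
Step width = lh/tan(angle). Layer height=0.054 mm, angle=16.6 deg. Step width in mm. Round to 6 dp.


step = 0.054 / tan(16.6) = 0.181139 mm


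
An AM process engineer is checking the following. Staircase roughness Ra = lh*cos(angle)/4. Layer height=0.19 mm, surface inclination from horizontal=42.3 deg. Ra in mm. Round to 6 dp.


Ra = 0.19 * cos(42.3) / 4 = 0.035132 mm


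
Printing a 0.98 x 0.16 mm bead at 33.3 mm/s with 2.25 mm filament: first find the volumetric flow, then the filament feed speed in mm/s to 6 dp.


Q = 0.98 * 0.16 * 33.3 = 5.22144 mm^3/s
A_fil = pi*(2.25/2)^2 = 3.9760782 mm^2
v_feed = 5.22144 / 3.9760782 = 1.313214 mm/s


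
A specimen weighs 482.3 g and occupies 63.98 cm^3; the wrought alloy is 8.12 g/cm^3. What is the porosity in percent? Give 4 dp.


rho_part = 482.3 / 63.98 = 7.53829322 g/cm^3
Porosity = (1 - 7.53829322/8.12)*100 = 7.1639 %


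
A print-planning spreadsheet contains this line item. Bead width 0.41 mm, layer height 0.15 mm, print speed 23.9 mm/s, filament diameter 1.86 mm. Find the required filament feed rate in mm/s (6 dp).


Q = 0.41 * 0.15 * 23.9 = 1.46985 mm^3/s
A_fil = pi*(1.86/2)^2 = 2.71716349 mm^2
v_feed = 1.46985 / 2.71716349 = 0.54095 mm/s


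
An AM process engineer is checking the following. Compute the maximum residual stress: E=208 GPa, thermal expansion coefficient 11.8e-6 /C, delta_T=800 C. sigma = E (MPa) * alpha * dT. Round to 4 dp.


sigma = 208*1000 * 11.8e-6 * 800 = 1963.52 MPa


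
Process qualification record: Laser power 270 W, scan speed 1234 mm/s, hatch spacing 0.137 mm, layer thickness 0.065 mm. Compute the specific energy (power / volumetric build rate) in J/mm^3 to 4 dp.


Build rate = 1234 * 0.137 * 0.065 = 10.98877 mm^3/s
SE = 270 / 10.98877 = 24.5705 J/mm^3


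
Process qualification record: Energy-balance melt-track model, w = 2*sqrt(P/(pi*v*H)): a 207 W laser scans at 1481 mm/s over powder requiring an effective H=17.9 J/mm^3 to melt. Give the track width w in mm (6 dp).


w = 2*sqrt(207/(pi*1481*17.9)) = 0.099709 mm


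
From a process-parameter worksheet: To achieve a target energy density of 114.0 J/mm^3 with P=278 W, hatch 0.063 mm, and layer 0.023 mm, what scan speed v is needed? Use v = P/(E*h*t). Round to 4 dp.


v = 278 / (114.0*0.063*0.023) = 1682.9513 mm/s


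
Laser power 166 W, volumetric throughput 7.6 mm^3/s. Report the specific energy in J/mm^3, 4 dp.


SE = 166 / 7.6 = 21.8421 J/mm^3


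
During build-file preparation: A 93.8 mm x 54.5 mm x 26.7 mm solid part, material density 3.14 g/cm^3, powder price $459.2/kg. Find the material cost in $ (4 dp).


V = 93.8 * 54.5 * 26.7 = 136493.07 mm^3 = 136.49307 cm^3
Mass = 136.49307 * 3.14 / 1000 = 0.42858824 kg
Cost = 0.42858824 * 459.2 = 196.8077 $


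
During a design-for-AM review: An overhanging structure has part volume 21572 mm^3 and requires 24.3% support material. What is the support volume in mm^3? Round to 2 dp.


V_support = 21572 * 0.243 = 5242.0 mm^3


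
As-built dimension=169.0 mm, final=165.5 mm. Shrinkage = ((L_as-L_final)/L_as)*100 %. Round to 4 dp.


Shrinkage = ((169.0-165.5)/169.0)*100 = 2.071 %


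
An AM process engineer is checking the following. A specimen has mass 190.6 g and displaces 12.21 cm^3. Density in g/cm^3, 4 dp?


rho = 190.6 / 12.21 = 15.6102 g/cm^3


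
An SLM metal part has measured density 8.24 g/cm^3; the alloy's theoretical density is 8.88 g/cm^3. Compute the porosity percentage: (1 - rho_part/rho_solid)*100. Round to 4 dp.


Porosity = (1-8.24/8.88)*100 = 7.2072 %


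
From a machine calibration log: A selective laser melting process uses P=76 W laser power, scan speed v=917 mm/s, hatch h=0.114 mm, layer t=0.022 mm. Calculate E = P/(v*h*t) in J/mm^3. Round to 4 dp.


E = 76 / (917*0.114*0.022) = 33.0458 J/mm^3


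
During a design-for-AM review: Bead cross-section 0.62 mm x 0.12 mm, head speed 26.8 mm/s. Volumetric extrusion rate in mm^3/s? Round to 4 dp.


Rate = 0.62 * 0.12 * 26.8 = 1.9939 mm^3/s


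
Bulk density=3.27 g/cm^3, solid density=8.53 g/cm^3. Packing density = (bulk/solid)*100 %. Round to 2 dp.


Packing = (3.27/8.53)*100 = 38.34 %


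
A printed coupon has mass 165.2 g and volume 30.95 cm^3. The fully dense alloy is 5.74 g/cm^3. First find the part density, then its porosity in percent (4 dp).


rho_part = 165.2 / 30.95 = 5.33764136 g/cm^3
Porosity = (1 - 5.33764136/5.74)*100 = 7.0097 %


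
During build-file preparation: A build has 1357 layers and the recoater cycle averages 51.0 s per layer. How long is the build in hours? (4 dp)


t = 1357 * 51.0 / 3600 = 19.2242 hrs


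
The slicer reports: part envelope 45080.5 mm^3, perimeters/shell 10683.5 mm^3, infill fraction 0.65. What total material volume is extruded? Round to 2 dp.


V_infill = (45080.5 - 10683.5) * 0.65 = 22358.05
V_total = 10683.5 + 22358.05 = 33041.55 mm^3


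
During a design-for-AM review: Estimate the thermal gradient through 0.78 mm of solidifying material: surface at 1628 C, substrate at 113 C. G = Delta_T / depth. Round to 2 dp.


G = (1628-113)/0.78 = 1942.31 C/mm


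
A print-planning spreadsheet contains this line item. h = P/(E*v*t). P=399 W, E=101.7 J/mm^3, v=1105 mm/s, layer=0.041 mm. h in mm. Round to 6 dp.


h = 399 / (101.7*1105*0.041) = 0.086598 mm


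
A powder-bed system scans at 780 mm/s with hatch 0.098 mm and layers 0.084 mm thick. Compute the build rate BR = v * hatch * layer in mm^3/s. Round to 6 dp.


Rate = 780 * 0.098 * 0.084 = 6.42096 mm^3/s


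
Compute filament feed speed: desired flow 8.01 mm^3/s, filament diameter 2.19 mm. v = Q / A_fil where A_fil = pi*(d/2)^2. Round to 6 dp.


A = pi*(2.19/2)^2 = 3.766848
v = 8.01 / 3.766848 = 2.126446 mm/s


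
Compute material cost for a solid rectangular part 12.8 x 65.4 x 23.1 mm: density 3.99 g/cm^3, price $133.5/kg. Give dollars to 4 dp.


V = 12.8 * 65.4 * 23.1 = 19337.472 mm^3 = 19.337472 cm^3
Mass = 19.337472 * 3.99 / 1000 = 0.07715651 kg
Cost = 0.07715651 * 133.5 = 10.3004 $


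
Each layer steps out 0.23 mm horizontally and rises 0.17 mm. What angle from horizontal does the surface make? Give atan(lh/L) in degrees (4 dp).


angle = atan(0.17/0.23) = 36.4692 degrees


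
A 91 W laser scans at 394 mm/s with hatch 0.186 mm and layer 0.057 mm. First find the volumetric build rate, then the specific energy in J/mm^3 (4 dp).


Build rate = 394 * 0.186 * 0.057 = 4.177188 mm^3/s
SE = 91 / 4.177188 = 21.785 J/mm^3


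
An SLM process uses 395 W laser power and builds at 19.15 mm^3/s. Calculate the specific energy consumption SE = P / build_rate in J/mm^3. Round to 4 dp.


SE = 395 / 19.15 = 20.6266 J/mm^3


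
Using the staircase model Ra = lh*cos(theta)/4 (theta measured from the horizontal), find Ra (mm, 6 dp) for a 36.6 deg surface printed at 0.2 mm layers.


Ra = 0.2 * cos(36.6) / 4 = 0.040141 mm


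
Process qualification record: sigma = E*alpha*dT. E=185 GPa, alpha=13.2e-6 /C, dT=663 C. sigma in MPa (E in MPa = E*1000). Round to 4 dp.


sigma = 185*1000 * 13.2e-6 * 663 = 1619.046 MPa


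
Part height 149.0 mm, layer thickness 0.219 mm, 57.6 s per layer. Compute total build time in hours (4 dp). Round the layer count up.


Layers = ceil(149.0/0.219) = 681
t = 681 * 57.6 / 3600 = 10.896 hrs


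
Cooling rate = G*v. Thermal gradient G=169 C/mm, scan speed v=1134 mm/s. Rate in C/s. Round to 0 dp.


CR = 169 * 1134 = 191646 C/s


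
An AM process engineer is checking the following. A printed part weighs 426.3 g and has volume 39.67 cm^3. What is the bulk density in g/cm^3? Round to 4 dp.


rho = 426.3 / 39.67 = 10.7462 g/cm^3


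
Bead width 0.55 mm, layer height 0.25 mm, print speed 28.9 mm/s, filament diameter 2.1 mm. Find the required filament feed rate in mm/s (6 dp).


Q = 0.55 * 0.25 * 28.9 = 3.97375 mm^3/s
A_fil = pi*(2.1/2)^2 = 3.4636059 mm^2
v_feed = 3.97375 / 3.4636059 = 1.147287 mm/s


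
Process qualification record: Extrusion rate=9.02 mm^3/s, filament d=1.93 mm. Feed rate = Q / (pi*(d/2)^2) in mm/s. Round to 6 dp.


A = pi*(1.93/2)^2 = 2.92553
v = 9.02 / 2.92553 = 3.083202 mm/s


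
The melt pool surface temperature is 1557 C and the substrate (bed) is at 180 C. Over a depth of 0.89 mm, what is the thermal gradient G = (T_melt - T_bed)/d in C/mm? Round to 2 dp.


G = (1557-180)/0.89 = 1547.19 C/mm


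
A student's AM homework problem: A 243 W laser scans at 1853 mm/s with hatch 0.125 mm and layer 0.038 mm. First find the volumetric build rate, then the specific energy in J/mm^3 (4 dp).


Build rate = 1853 * 0.125 * 0.038 = 8.80175 mm^3/s
SE = 243 / 8.80175 = 27.6081 J/mm^3


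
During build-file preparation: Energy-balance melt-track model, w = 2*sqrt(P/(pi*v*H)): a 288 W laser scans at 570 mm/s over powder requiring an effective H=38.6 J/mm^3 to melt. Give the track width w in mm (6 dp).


w = 2*sqrt(288/(pi*570*38.6)) = 0.129098 mm


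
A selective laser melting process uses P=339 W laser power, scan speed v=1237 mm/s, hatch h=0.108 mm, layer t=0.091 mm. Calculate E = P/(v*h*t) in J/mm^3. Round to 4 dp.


E = 339 / (1237*0.108*0.091) = 27.8846 J/mm^3


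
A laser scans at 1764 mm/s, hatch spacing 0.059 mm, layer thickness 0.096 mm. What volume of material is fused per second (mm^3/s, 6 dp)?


Rate = 1764 * 0.059 * 0.096 = 9.991296 mm^3/s


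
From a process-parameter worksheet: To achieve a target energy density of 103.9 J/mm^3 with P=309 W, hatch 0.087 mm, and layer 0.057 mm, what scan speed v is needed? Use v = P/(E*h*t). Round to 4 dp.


v = 309 / (103.9*0.087*0.057) = 599.7204 mm/s


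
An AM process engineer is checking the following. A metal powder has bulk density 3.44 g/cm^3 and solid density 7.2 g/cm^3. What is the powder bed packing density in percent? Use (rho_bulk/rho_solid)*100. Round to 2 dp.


Packing = (3.44/7.2)*100 = 47.78 %


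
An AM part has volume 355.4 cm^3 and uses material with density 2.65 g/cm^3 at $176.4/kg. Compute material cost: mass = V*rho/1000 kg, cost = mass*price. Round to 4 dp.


Mass = 355.4*2.65/1000 = 0.94181 kg
Cost = 0.94181 * 176.4 = 166.1353 $


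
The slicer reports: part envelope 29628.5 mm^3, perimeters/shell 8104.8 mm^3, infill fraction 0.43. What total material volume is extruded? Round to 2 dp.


V_infill = (29628.5 - 8104.8) * 0.43 = 9255.19
V_total = 8104.8 + 9255.19 = 17359.99 mm^3


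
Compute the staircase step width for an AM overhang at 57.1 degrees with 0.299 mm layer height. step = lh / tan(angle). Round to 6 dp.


step = 0.299 / tan(57.1) = 0.193432 mm


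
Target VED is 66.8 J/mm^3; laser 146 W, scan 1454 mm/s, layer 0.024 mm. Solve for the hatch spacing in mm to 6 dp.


h = 146 / (66.8*1454*0.024) = 0.062633 mm


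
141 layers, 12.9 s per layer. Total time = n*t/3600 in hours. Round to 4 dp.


t = 141 * 12.9 / 3600 = 0.5053 hrs


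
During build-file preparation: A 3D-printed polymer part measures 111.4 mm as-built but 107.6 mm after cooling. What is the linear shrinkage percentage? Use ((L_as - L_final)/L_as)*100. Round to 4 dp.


Shrinkage = ((111.4-107.6)/111.4)*100 = 3.4111 %


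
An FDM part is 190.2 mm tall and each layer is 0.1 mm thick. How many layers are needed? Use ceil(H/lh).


Layers = ceil(190.2/0.1) = 1902


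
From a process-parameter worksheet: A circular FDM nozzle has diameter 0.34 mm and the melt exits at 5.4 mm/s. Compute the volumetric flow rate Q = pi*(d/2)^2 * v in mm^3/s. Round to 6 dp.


A = pi*(0.34/2)^2 = 0.09079203 mm^2
Q = 0.09079203 * 5.4 = 0.490277 mm^3/s


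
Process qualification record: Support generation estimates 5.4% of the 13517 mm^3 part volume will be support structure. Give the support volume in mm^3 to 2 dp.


V_support = 13517 * 0.054 = 729.92 mm^3


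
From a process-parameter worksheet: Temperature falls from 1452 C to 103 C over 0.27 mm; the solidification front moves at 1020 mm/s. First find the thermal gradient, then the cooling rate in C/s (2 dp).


G = (1452-103)/0.27 = 4996.2962963 C/mm
CR = 4996.2962963 * 1020 = 5096222.22 C/s


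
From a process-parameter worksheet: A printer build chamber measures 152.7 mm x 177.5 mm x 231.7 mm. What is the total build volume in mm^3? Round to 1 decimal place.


V = 152.7 * 177.5 * 231.7 = 6280054.7 mm^3


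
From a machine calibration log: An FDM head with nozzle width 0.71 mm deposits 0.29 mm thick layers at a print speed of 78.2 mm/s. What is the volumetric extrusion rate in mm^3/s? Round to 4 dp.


Rate = 0.71 * 0.29 * 78.2 = 16.1014 mm^3/s


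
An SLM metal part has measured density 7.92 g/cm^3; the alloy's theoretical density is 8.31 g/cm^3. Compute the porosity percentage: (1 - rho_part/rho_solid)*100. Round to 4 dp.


Porosity = (1-7.92/8.31)*100 = 4.6931 %


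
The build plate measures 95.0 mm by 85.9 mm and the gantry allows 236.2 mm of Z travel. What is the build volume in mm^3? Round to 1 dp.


V = 95.0 * 85.9 * 236.2 = 1927510.1 mm^3


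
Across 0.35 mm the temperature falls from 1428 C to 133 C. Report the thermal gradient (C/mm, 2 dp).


G = (1428-133)/0.35 = 3700.0 C/mm


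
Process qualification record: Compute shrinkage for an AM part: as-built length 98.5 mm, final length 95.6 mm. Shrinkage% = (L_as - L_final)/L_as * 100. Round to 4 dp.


Shrinkage = ((98.5-95.6)/98.5)*100 = 2.9442 %


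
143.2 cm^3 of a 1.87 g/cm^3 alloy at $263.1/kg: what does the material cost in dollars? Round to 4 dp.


Mass = 143.2*1.87/1000 = 0.267784 kg
Cost = 0.267784 * 263.1 = 70.454 $


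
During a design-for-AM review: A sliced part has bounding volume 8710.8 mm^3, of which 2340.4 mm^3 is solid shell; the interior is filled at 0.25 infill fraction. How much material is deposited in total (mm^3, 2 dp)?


V_infill = (8710.8 - 2340.4) * 0.25 = 1592.6
V_total = 2340.4 + 1592.6 = 3933.0 mm^3


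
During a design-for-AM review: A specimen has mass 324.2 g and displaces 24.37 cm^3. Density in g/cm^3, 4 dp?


rho = 324.2 / 24.37 = 13.3032 g/cm^3


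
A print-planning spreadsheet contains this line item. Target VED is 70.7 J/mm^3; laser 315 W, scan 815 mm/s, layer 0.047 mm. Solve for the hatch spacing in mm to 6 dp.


h = 315 / (70.7*815*0.047) = 0.116315 mm


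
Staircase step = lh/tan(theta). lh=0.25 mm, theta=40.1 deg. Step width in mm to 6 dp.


step = 0.25 / tan(40.1) = 0.296885 mm


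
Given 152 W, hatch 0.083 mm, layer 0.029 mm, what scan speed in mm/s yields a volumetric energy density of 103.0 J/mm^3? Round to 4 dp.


v = 152 / (103.0*0.083*0.029) = 613.0985 mm/s


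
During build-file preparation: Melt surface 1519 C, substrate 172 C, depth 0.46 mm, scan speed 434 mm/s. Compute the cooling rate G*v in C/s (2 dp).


G = (1519-172)/0.46 = 2928.26086957 C/mm
CR = 2928.26086957 * 434 = 1270865.22 C/s


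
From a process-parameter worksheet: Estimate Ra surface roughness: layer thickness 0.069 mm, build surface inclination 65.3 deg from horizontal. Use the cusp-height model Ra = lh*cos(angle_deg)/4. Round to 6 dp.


Ra = 0.069 * cos(65.3) / 4 = 0.007208 mm


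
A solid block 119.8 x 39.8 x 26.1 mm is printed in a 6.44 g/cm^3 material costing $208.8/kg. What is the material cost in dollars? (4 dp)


V = 119.8 * 39.8 * 26.1 = 124445.844 mm^3 = 124.445844 cm^3
Mass = 124.445844 * 6.44 / 1000 = 0.80143124 kg
Cost = 0.80143124 * 208.8 = 167.3388 $


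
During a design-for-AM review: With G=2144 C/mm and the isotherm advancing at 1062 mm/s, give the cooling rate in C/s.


CR = 2144 * 1062 = 2276928 C/s


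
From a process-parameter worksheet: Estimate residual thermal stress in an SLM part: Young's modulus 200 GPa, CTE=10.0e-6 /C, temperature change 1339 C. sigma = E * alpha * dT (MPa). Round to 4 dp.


sigma = 200*1000 * 10.0e-6 * 1339 = 2678.0 MPa


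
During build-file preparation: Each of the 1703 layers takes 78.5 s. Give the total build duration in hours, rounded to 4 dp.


t = 1703 * 78.5 / 3600 = 37.1349 hrs


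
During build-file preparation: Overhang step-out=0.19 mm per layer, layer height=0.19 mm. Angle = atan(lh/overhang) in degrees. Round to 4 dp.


angle = atan(0.19/0.19) = 45.0 degrees


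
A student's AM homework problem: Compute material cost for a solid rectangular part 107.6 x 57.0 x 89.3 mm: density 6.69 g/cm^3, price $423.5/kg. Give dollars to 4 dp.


V = 107.6 * 57.0 * 89.3 = 547694.76 mm^3 = 547.69476 cm^3
Mass = 547.69476 * 6.69 / 1000 = 3.66407794 kg
Cost = 3.66407794 * 423.5 = 1551.737 $


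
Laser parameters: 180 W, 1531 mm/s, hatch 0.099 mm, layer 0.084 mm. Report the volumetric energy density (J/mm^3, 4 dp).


E = 180 / (1531*0.099*0.084) = 14.1378 J/mm^3


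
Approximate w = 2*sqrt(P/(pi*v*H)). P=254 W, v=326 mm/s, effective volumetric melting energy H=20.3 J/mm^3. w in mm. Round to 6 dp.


w = 2*sqrt(254/(pi*326*20.3)) = 0.221063 mm


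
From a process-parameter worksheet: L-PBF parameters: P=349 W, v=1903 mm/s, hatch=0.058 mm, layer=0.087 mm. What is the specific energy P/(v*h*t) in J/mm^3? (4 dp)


Build rate = 1903 * 0.058 * 0.087 = 9.602538 mm^3/s
SE = 349 / 9.602538 = 36.3446 J/mm^3


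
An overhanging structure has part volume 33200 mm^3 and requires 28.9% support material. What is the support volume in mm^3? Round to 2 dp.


V_support = 33200 * 0.289 = 9594.8 mm^3


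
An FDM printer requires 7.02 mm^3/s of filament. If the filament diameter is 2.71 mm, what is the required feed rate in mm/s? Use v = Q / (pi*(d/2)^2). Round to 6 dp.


A = pi*(2.71/2)^2 = 5.768043
v = 7.02 / 5.768043 = 1.217051 mm/s


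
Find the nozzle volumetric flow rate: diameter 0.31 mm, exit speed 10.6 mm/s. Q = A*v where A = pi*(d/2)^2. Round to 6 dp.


A = pi*(0.31/2)^2 = 0.07547676 mm^2
Q = 0.07547676 * 10.6 = 0.800054 mm^3/s


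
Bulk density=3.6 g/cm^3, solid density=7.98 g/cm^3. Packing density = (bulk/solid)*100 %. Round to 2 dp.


Packing = (3.6/7.98)*100 = 45.11 %


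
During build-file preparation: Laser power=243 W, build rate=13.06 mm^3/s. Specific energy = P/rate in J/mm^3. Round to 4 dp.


SE = 243 / 13.06 = 18.6064 J/mm^3


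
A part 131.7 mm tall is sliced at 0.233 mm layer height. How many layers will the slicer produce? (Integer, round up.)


Layers = ceil(131.7/0.233) = 566


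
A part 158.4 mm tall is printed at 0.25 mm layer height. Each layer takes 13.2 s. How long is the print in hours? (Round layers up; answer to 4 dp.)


Layers = ceil(158.4/0.25) = 634
t = 634 * 13.2 / 3600 = 2.3247 hrs


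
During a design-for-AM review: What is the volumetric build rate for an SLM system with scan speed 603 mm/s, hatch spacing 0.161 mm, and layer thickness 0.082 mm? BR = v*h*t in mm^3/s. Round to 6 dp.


Rate = 603 * 0.161 * 0.082 = 7.960806 mm^3/s


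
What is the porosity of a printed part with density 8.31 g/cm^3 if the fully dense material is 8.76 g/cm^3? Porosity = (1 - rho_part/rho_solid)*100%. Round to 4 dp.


Porosity = (1-8.31/8.76)*100 = 5.137 %


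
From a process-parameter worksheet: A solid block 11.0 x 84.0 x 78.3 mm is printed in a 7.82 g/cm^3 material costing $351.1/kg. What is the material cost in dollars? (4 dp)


V = 11.0 * 84.0 * 78.3 = 72349.2 mm^3 = 72.3492 cm^3
Mass = 72.3492 * 7.82 / 1000 = 0.56577074 kg
Cost = 0.56577074 * 351.1 = 198.6421 $


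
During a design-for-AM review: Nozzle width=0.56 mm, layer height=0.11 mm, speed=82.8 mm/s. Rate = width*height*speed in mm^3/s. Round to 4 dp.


Rate = 0.56 * 0.11 * 82.8 = 5.1005 mm^3/s


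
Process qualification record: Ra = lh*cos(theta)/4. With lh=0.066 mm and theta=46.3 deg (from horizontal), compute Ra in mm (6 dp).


Ra = 0.066 * cos(46.3) / 4 = 0.0114 mm


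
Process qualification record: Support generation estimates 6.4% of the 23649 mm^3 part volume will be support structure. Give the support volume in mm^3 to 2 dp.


V_support = 23649 * 0.064 = 1513.54 mm^3


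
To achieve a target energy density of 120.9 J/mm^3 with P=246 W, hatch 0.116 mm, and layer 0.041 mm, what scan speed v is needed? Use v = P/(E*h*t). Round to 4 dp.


v = 246 / (120.9*0.116*0.041) = 427.8258 mm/s


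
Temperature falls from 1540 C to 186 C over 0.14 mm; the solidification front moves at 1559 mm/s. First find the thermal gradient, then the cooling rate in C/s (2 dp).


G = (1540-186)/0.14 = 9671.42857143 C/mm
CR = 9671.42857143 * 1559 = 15077757.14 C/s


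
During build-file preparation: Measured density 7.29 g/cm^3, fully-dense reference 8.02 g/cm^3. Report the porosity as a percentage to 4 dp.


Porosity = (1-7.29/8.02)*100 = 9.1022 %


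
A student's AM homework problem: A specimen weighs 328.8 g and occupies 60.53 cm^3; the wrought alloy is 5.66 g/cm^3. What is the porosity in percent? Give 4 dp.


rho_part = 328.8 / 60.53 = 5.43201718 g/cm^3
Porosity = (1 - 5.43201718/5.66)*100 = 4.028 %


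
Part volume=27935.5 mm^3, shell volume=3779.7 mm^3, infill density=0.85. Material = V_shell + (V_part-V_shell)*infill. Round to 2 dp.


V_infill = (27935.5 - 3779.7) * 0.85 = 20532.43
V_total = 3779.7 + 20532.43 = 24312.13 mm^3


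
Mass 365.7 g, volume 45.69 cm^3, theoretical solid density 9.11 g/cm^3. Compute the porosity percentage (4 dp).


rho_part = 365.7 / 45.69 = 8.00393959 g/cm^3
Porosity = (1 - 8.00393959/9.11)*100 = 12.1412 %


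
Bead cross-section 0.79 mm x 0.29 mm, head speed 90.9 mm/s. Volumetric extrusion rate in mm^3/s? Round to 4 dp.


Rate = 0.79 * 0.29 * 90.9 = 20.8252 mm^3/s


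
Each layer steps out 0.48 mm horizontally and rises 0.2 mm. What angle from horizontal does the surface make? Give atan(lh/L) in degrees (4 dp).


angle = atan(0.2/0.48) = 22.6199 degrees


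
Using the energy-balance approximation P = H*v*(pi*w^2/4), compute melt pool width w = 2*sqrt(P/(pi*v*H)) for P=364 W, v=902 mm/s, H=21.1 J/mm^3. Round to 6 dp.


w = 2*sqrt(364/(pi*902*21.1)) = 0.156049 mm


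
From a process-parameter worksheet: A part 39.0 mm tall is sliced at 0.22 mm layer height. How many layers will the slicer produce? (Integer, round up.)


Layers = ceil(39.0/0.22) = 178


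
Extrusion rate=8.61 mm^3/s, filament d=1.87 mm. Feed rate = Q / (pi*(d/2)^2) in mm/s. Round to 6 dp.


A = pi*(1.87/2)^2 = 2.746459
v = 8.61 / 2.746459 = 3.134946 mm/s


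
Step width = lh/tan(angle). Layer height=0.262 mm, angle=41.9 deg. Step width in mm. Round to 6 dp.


step = 0.262 / tan(41.9) = 0.292004 mm


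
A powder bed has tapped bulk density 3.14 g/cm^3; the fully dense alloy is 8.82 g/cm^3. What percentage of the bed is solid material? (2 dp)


Packing = (3.14/8.82)*100 = 35.6 %


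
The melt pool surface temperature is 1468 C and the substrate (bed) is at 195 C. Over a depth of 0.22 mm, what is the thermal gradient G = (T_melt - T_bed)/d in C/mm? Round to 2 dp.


G = (1468-195)/0.22 = 5786.36 C/mm


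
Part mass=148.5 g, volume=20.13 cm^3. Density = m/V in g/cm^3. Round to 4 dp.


rho = 148.5 / 20.13 = 7.377 g/cm^3


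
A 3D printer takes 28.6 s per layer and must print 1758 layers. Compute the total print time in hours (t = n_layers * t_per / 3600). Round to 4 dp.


t = 1758 * 28.6 / 3600 = 13.9663 hrs


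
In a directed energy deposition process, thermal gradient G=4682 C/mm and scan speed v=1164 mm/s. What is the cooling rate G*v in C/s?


CR = 4682 * 1164 = 5449848 C/s


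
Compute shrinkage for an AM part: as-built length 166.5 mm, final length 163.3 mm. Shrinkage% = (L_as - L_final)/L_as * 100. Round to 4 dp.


Shrinkage = ((166.5-163.3)/166.5)*100 = 1.9219 %


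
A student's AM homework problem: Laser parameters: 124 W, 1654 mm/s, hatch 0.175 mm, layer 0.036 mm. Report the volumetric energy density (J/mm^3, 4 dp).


E = 124 / (1654*0.175*0.036) = 11.9 J/mm^3


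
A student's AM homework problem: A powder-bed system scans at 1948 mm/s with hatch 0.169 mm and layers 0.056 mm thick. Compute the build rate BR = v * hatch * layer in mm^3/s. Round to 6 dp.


Rate = 1948 * 0.169 * 0.056 = 18.435872 mm^3/s


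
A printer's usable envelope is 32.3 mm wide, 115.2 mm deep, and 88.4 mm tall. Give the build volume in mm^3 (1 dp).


V = 32.3 * 115.2 * 88.4 = 328932.9 mm^3


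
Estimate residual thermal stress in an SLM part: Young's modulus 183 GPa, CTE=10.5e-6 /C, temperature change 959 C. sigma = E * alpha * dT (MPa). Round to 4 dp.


sigma = 183*1000 * 10.5e-6 * 959 = 1842.7185 MPa
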